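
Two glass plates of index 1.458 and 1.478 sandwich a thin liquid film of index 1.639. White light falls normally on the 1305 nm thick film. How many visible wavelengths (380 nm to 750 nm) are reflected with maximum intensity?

Top surface (1.458 → 1.639): reflection off a higher-index medium gives a half-wave phase shift.
Ray reflecting at the bottom interface goes from n = 1.639 toward n = 1.478: no phase shift.
Net: one phase inversion between the two reflected rays.
So the condition for constructive reflection is 2 n t = (m + ½) λ.
λ = 2 n t / (m + ½) = 4278 / (m + ½) nm.
m=5: 778 nm (IR); m=6: 658 nm (visible); m=7: 570 nm (visible); m=8: 503 nm (visible); m=9: 450 nm (visible); m=10: 407 nm (visible); m=11: 372 nm (UV).

5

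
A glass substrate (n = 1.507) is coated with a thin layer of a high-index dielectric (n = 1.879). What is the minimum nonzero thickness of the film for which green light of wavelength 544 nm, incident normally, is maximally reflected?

72.4 nm

Ray reflecting at the top interface goes from n = 1.0 toward n = 1.879: a half-wave phase shift.
Ray reflecting at the bottom interface goes from n = 1.879 toward n = 1.507: no phase shift.
The two reflections differ by half a wavelength.
With one net inversion, constructive interference in reflection requires 2 n t = (m + ½) λ.
Minimum at m = 0: t = λ / (4 n) = 544 / (4 × 1.879) = 72.4 nm.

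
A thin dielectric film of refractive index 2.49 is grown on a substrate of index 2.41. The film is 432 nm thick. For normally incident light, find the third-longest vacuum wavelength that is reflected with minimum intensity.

717 nm

At the upper boundary (n = 1.0 to n = 2.49) the reflected ray undergoes a half-wave phase shift.
At the lower boundary (n = 2.49 to n = 2.41) the reflected ray undergoes no phase shift.
Net: one phase inversion between the two reflected rays.
So the condition for destructive reflection is 2 n t = m λ.
λ = 2 n t / m. The third-longest wavelength is m = 3: λ = 2 × 2.49 × 432 / 3.00 = 717 nm.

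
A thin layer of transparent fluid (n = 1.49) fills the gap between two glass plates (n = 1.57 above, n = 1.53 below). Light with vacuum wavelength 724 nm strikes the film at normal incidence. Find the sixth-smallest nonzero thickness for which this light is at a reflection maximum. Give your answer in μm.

1.34 μm

Ray reflecting at the top interface goes from n = 1.57 toward n = 1.49: no phase shift.
At the lower boundary (n = 1.49 to n = 1.53) the reflected ray undergoes a half-wave phase shift.
Net: one phase inversion between the two reflected rays.
For bright reflection here: 2 n t = (m + ½) λ.
The sixth-smallest nonzero thickness corresponds to m = 5: t = (m + ½) λ / (2 n) = 5.50 × 724 / (2 × 1.49) = 1336 nm.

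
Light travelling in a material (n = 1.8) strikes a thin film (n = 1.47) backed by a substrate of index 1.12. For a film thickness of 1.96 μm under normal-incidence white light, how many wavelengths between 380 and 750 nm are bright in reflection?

At the upper boundary (n = 1.8 to n = 1.47) the reflected ray undergoes no phase shift.
At the lower boundary (n = 1.47 to n = 1.12) the reflected ray undergoes no phase shift.
The two reflections carry the same phase change, so no net offset.
With no net inversion, constructive interference in reflection requires 2 n t = m λ.
λ = 2 n t / m = 5762 / m nm.
m=7: 823 nm (IR); m=8: 720 nm (visible); m=9: 640 nm (visible); m=10: 576 nm (visible); m=11: 524 nm (visible); m=12: 480 nm (visible); m=13: 443 nm (visible); m=14: 412 nm (visible); m=15: 384 nm (visible); m=16: 360 nm (UV).

8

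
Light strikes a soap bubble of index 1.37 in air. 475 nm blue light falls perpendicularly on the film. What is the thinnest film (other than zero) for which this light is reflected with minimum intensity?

Ray reflecting at the top interface goes from n = 1.0 toward n = 1.37: a half-wave phase shift.
Ray reflecting at the bottom interface goes from n = 1.37 toward n = 1.0: no phase shift.
The two reflections differ by half a wavelength.
So the condition for destructive reflection is 2 n t = m λ.
Minimum nonzero at m = 1: t = λ / (2 n) = 475 / (2 × 1.37) = 173 nm.

173 nm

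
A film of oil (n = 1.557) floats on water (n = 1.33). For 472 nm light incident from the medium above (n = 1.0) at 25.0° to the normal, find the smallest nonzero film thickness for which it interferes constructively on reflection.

78.7 nm

Top surface (1.0 → 1.557): reflection off a higher-index medium gives a half-wave phase shift.
At the lower boundary (n = 1.557 to n = 1.33) the reflected ray undergoes no phase shift.
Exactly one π shift → a net half-wave offset.
With one net inversion, constructive interference in reflection requires 2 n t cos θ_r = (m + ½) λ.
Snell's law: 1.0 sin 25.0° = 1.557 sin θ_r → sin θ_r = 0.271, cos θ_r = 0.962.
Minimum at m = 0: t = λ / (4 n cos θ_r) = 472 / (4 × 1.557 × 0.962) = 78.7 nm.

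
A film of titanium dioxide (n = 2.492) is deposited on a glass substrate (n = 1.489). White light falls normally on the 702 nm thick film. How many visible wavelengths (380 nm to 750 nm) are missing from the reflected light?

5

Ray reflecting at the top interface goes from n = 1.0 toward n = 2.492: a half-wave phase shift.
Ray reflecting at the bottom interface goes from n = 2.492 toward n = 1.489: no phase shift.
The two reflections differ by half a wavelength.
With one net inversion, destructive interference in reflection requires 2 n t = m λ.
λ = 2 n t / m = 3499 / m nm.
m=4: 875 nm (IR); m=5: 700 nm (visible); m=6: 583 nm (visible); m=7: 500 nm (visible); m=8: 437 nm (visible); m=9: 389 nm (visible); m=10: 350 nm (UV).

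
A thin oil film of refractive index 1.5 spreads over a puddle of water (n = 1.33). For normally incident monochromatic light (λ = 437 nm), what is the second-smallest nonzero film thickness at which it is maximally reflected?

219 nm

Top surface (1.0 → 1.5): reflection off a higher-index medium gives a half-wave phase shift.
Ray reflecting at the bottom interface goes from n = 1.5 toward n = 1.33: no phase shift.
The two reflections differ by half a wavelength.
So the condition for constructive reflection is 2 n t = (m + ½) λ.
The second-smallest nonzero thickness corresponds to m = 1: t = (m + ½) λ / (2 n) = 1.50 × 437 / (2 × 1.5) = 219 nm.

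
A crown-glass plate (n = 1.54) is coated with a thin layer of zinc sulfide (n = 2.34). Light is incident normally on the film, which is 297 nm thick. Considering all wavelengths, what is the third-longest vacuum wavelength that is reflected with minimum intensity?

At the upper boundary (n = 1.0 to n = 2.34) the reflected ray undergoes a half-wave phase shift.
Ray reflecting at the bottom interface goes from n = 2.34 toward n = 1.54: no phase shift.
The two reflections differ by half a wavelength.
So the condition for destructive reflection is 2 n t = m λ.
λ = 2 n t / m. The third-longest wavelength is m = 3: λ = 2 × 2.34 × 297 / 3.00 = 463 nm.

463 nm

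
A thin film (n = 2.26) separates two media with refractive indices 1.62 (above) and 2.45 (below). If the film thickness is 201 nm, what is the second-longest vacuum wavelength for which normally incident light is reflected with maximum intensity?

Top surface (1.62 → 2.26): reflection off a higher-index medium gives a half-wave phase shift.
Bottom surface (2.26 → 2.45): reflection off a higher-index medium gives a half-wave phase shift.
The two reflections carry the same phase change, so no net offset.
So the condition for constructive reflection is 2 n t = m λ.
λ = 2 n t / m. The second-longest wavelength is m = 2: λ = 2 × 2.26 × 201 / 2.00 = 454 nm.

454 nm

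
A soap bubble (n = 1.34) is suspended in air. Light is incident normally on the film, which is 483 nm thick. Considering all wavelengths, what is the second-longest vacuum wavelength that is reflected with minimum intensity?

647 nm

Ray reflecting at the top interface goes from n = 1.0 toward n = 1.34: a half-wave phase shift.
Ray reflecting at the bottom interface goes from n = 1.34 toward n = 1.0: no phase shift.
Net: one phase inversion between the two reflected rays.
So the condition for destructive reflection is 2 n t = m λ.
λ = 2 n t / m. The second-longest wavelength is m = 2: λ = 2 × 1.34 × 483 / 2.00 = 647 nm.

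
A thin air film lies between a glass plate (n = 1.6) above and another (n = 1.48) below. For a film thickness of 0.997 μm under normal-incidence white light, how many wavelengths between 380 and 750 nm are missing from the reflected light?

3

At the upper boundary (n = 1.6 to n = 1.0) the reflected ray undergoes no phase shift.
At the lower boundary (n = 1.0 to n = 1.48) the reflected ray undergoes a half-wave phase shift.
Exactly one π shift → a net half-wave offset.
For dark reflection here: 2 n t = m λ.
λ = 2 n t / m = 1994 / m nm.
m=2: 997 nm (IR); m=3: 665 nm (visible); m=4: 499 nm (visible); m=5: 399 nm (visible); m=6: 332 nm (UV).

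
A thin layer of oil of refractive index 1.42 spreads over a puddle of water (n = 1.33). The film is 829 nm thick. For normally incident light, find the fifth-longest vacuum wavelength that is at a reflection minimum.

471 nm

Ray reflecting at the top interface goes from n = 1.0 toward n = 1.42: a half-wave phase shift.
At the lower boundary (n = 1.42 to n = 1.33) the reflected ray undergoes no phase shift.
The two reflections differ by half a wavelength.
For dark reflection here: 2 n t = m λ.
λ = 2 n t / m. The fifth-longest wavelength is m = 5: λ = 2 × 1.42 × 829 / 5.00 = 471 nm.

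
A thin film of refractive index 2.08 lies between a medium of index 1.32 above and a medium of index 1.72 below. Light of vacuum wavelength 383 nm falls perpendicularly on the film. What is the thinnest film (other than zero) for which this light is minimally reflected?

92.1 nm

Ray reflecting at the top interface goes from n = 1.32 toward n = 2.08: a half-wave phase shift.
Ray reflecting at the bottom interface goes from n = 2.08 toward n = 1.72: no phase shift.
Net: one phase inversion between the two reflected rays.
With one net inversion, destructive interference in reflection requires 2 n t = m λ.
Minimum nonzero at m = 1: t = λ / (2 n) = 383 / (2 × 2.08) = 92.1 nm.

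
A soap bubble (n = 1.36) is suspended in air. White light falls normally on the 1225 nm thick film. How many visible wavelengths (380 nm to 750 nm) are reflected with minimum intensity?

Top surface (1.0 → 1.36): reflection off a higher-index medium gives a half-wave phase shift.
Bottom surface (1.36 → 1.0): reflection off a lower-index medium gives no phase shift.
Net: one phase inversion between the two reflected rays.
For dark reflection here: 2 n t = m λ.
λ = 2 n t / m = 3332 / m nm.
m=4: 833 nm (IR); m=5: 666 nm (visible); m=6: 555 nm (visible); m=7: 476 nm (visible); m=8: 417 nm (visible); m=9: 370 nm (UV).

4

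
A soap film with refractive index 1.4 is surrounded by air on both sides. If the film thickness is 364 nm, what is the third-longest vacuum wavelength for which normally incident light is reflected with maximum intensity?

408 nm

At the upper boundary (n = 1.0 to n = 1.4) the reflected ray undergoes a half-wave phase shift.
Bottom surface (1.4 → 1.0): reflection off a lower-index medium gives no phase shift.
Exactly one π shift → a net half-wave offset.
For strong reflection here: 2 n t = (m + ½) λ.
λ = 2 n t / (m + ½). The third-longest wavelength is m = 2: λ = 2 × 1.4 × 364 / 2.50 = 408 nm.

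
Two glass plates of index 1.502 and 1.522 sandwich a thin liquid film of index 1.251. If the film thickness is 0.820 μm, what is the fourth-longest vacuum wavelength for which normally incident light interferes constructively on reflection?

Ray reflecting at the top interface goes from n = 1.502 toward n = 1.251: no phase shift.
Bottom surface (1.251 → 1.522): reflection off a higher-index medium gives a half-wave phase shift.
Net: one phase inversion between the two reflected rays.
For maximum reflection here: 2 n t = (m + ½) λ.
λ = 2 n t / (m + ½). The fourth-longest wavelength is m = 3: λ = 2 × 1.251 × 820 / 3.50 = 586 nm.

586 nm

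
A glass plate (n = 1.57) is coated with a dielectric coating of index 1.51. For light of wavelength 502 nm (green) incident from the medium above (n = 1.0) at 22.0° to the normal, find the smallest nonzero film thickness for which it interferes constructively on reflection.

Top surface (1.0 → 1.51): reflection off a higher-index medium gives a half-wave phase shift.
Ray reflecting at the bottom interface goes from n = 1.51 toward n = 1.57: a half-wave phase shift.
Zero or two π shifts → no net half-wave offset.
For strong reflection here: 2 n t cos θ_r = m λ.
Snell's law: 1.0 sin 22.0° = 1.51 sin θ_r → sin θ_r = 0.248, cos θ_r = 0.969.
Minimum nonzero at m = 1: t = λ / (2 n cos θ_r) = 502 / (2 × 1.51 × 0.969) = 172 nm.

172 nm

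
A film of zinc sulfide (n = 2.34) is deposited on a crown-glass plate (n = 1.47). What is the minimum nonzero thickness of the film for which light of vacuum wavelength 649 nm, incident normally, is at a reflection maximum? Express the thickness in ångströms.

At the upper boundary (n = 1.0 to n = 2.34) the reflected ray undergoes a half-wave phase shift.
At the lower boundary (n = 2.34 to n = 1.47) the reflected ray undergoes no phase shift.
Exactly one π shift → a net half-wave offset.
For maximum reflection here: 2 n t = (m + ½) λ.
Minimum at m = 0: t = λ / (4 n) = 649 / (4 × 2.34) = 69.3 nm.

693 Å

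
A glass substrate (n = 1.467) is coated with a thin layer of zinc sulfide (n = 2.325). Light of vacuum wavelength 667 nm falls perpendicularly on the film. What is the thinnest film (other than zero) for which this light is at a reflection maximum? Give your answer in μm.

At the upper boundary (n = 1.0 to n = 2.325) the reflected ray undergoes a half-wave phase shift.
Ray reflecting at the bottom interface goes from n = 2.325 toward n = 1.467: no phase shift.
The two reflections differ by half a wavelength.
So the condition for constructive reflection is 2 n t = (m + ½) λ.
Minimum at m = 0: t = λ / (4 n) = 667 / (4 × 2.325) = 71.7 nm.

0.0717 μm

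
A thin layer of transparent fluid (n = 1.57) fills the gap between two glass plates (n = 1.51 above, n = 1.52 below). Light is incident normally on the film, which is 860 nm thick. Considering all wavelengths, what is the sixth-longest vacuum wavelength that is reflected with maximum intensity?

At the upper boundary (n = 1.51 to n = 1.57) the reflected ray undergoes a half-wave phase shift.
Ray reflecting at the bottom interface goes from n = 1.57 toward n = 1.52: no phase shift.
Net: one phase inversion between the two reflected rays.
With one net inversion, constructive interference in reflection requires 2 n t = (m + ½) λ.
λ = 2 n t / (m + ½). The sixth-longest wavelength is m = 5: λ = 2 × 1.57 × 860 / 5.50 = 491 nm.

491 nm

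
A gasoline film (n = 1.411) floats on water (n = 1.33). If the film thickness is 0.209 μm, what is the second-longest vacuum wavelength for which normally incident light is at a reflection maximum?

393 nm

Ray reflecting at the top interface goes from n = 1.0 toward n = 1.411: a half-wave phase shift.
Ray reflecting at the bottom interface goes from n = 1.411 toward n = 1.33: no phase shift.
Exactly one π shift → a net half-wave offset.
With one net inversion, constructive interference in reflection requires 2 n t = (m + ½) λ.
λ = 2 n t / (m + ½). The second-longest wavelength is m = 1: λ = 2 × 1.411 × 209 / 1.50 = 393 nm.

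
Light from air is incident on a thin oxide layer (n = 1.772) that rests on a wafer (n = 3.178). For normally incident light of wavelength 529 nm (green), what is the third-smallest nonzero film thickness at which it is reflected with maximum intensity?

Top surface (1.0 → 1.772): reflection off a higher-index medium gives a half-wave phase shift.
Bottom surface (1.772 → 3.178): reflection off a higher-index medium gives a half-wave phase shift.
Zero or two π shifts → no net half-wave offset.
With no net inversion, constructive interference in reflection requires 2 n t = m λ.
The third-smallest nonzero thickness corresponds to m = 3: t = m λ / (2 n) = 3.00 × 529 / (2 × 1.772) = 448 nm.

448 nm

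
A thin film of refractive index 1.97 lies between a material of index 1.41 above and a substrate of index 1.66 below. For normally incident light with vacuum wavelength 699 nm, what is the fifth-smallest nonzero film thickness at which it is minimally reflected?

At the upper boundary (n = 1.41 to n = 1.97) the reflected ray undergoes a half-wave phase shift.
At the lower boundary (n = 1.97 to n = 1.66) the reflected ray undergoes no phase shift.
The two reflections differ by half a wavelength.
With one net inversion, destructive interference in reflection requires 2 n t = m λ.
The fifth-smallest nonzero thickness corresponds to m = 5: t = m λ / (2 n) = 5.00 × 699 / (2 × 1.97) = 887 nm.

887 nm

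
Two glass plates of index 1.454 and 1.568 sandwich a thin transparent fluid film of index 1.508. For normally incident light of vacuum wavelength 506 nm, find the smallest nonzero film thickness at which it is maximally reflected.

Top surface (1.454 → 1.508): reflection off a higher-index medium gives a half-wave phase shift.
Bottom surface (1.508 → 1.568): reflection off a higher-index medium gives a half-wave phase shift.
Zero or two π shifts → no net half-wave offset.
So the condition for constructive reflection is 2 n t = m λ.
Minimum nonzero at m = 1: t = λ / (2 n) = 506 / (2 × 1.508) = 168 nm.

168 nm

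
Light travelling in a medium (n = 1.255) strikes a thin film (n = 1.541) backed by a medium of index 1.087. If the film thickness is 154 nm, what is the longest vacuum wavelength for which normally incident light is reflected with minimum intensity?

475 nm

Top surface (1.255 → 1.541): reflection off a higher-index medium gives a half-wave phase shift.
Ray reflecting at the bottom interface goes from n = 1.541 toward n = 1.087: no phase shift.
The two reflections differ by half a wavelength.
So the condition for destructive reflection is 2 n t = m λ.
λ = 2 n t / m. The longest wavelength is m = 1: λ = 2 × 1.541 × 154 / 1.00 = 475 nm.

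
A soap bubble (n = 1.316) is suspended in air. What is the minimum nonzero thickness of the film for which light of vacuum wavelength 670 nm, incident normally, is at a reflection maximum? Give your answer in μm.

0.127 μm

Ray reflecting at the top interface goes from n = 1.0 toward n = 1.316: a half-wave phase shift.
Ray reflecting at the bottom interface goes from n = 1.316 toward n = 1.0: no phase shift.
Exactly one π shift → a net half-wave offset.
For strong reflection here: 2 n t = (m + ½) λ.
Minimum at m = 0: t = λ / (4 n) = 670 / (4 × 1.316) = 127 nm.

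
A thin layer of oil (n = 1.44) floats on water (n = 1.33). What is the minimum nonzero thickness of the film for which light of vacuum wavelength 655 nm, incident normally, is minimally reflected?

227 nm

Top surface (1.0 → 1.44): reflection off a higher-index medium gives a half-wave phase shift.
Ray reflecting at the bottom interface goes from n = 1.44 toward n = 1.33: no phase shift.
Exactly one π shift → a net half-wave offset.
So the condition for destructive reflection is 2 n t = m λ.
Minimum nonzero at m = 1: t = λ / (2 n) = 655 / (2 × 1.44) = 227 nm.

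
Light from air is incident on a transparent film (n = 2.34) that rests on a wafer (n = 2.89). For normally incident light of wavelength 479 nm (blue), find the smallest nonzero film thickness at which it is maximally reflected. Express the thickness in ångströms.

1024 Å

Ray reflecting at the top interface goes from n = 1.0 toward n = 2.34: a half-wave phase shift.
Ray reflecting at the bottom interface goes from n = 2.34 toward n = 2.89: a half-wave phase shift.
The two reflections carry the same phase change, so no net offset.
So the condition for constructive reflection is 2 n t = m λ.
Minimum nonzero at m = 1: t = λ / (2 n) = 479 / (2 × 2.34) = 102 nm.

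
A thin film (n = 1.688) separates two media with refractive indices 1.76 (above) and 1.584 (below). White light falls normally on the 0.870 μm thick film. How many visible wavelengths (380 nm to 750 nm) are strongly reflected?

Top surface (1.76 → 1.688): reflection off a lower-index medium gives no phase shift.
Ray reflecting at the bottom interface goes from n = 1.688 toward n = 1.584: no phase shift.
The two reflections carry the same phase change, so no net offset.
So the condition for constructive reflection is 2 n t = m λ.
λ = 2 n t / m = 2937 / m nm.
m=3: 979 nm (IR); m=4: 734 nm (visible); m=5: 587 nm (visible); m=6: 490 nm (visible); m=7: 420 nm (visible); m=8: 367 nm (UV).

4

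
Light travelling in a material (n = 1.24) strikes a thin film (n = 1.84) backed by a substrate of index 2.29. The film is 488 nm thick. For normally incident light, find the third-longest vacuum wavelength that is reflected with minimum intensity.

718 nm

At the upper boundary (n = 1.24 to n = 1.84) the reflected ray undergoes a half-wave phase shift.
At the lower boundary (n = 1.84 to n = 2.29) the reflected ray undergoes a half-wave phase shift.
The two reflections carry the same phase change, so no net offset.
With no net inversion, destructive interference in reflection requires 2 n t = (m + ½) λ.
λ = 2 n t / (m + ½). The third-longest wavelength is m = 2: λ = 2 × 1.84 × 488 / 2.50 = 718 nm.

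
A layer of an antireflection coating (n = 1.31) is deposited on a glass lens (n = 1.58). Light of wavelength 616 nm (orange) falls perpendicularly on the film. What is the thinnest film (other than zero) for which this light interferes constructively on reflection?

235 nm

Ray reflecting at the top interface goes from n = 1.0 toward n = 1.31: a half-wave phase shift.
At the lower boundary (n = 1.31 to n = 1.58) the reflected ray undergoes a half-wave phase shift.
Net: no relative phase inversion (both shifts match).
So the condition for constructive reflection is 2 n t = m λ.
Minimum nonzero at m = 1: t = λ / (2 n) = 616 / (2 × 1.31) = 235 nm.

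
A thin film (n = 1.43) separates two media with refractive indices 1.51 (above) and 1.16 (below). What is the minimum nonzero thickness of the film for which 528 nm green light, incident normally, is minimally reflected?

Ray reflecting at the top interface goes from n = 1.51 toward n = 1.43: no phase shift.
Bottom surface (1.43 → 1.16): reflection off a lower-index medium gives no phase shift.
The two reflections carry the same phase change, so no net offset.
So the condition for destructive reflection is 2 n t = (m + ½) λ.
Minimum at m = 0: t = λ / (4 n) = 528 / (4 × 1.43) = 92.3 nm.

92.3 nm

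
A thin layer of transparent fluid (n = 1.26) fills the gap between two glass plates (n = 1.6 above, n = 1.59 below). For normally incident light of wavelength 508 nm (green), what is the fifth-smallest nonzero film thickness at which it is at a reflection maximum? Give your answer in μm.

0.907 μm

At the upper boundary (n = 1.6 to n = 1.26) the reflected ray undergoes no phase shift.
Ray reflecting at the bottom interface goes from n = 1.26 toward n = 1.59: a half-wave phase shift.
The two reflections differ by half a wavelength.
For strong reflection here: 2 n t = (m + ½) λ.
The fifth-smallest nonzero thickness corresponds to m = 4: t = (m + ½) λ / (2 n) = 4.50 × 508 / (2 × 1.26) = 907 nm.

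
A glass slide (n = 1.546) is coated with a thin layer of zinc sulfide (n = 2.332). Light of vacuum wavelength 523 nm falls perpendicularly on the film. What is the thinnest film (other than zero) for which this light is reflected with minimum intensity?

112 nm

Top surface (1.0 → 2.332): reflection off a higher-index medium gives a half-wave phase shift.
At the lower boundary (n = 2.332 to n = 1.546) the reflected ray undergoes no phase shift.
Exactly one π shift → a net half-wave offset.
So the condition for destructive reflection is 2 n t = m λ.
Minimum nonzero at m = 1: t = λ / (2 n) = 523 / (2 × 2.332) = 112 nm.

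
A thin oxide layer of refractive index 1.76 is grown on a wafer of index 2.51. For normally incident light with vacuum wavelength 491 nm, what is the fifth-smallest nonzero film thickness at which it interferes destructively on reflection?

At the upper boundary (n = 1.0 to n = 1.76) the reflected ray undergoes a half-wave phase shift.
Ray reflecting at the bottom interface goes from n = 1.76 toward n = 2.51: a half-wave phase shift.
Net: no relative phase inversion (both shifts match).
For dark reflection here: 2 n t = (m + ½) λ.
The fifth-smallest nonzero thickness corresponds to m = 4: t = (m + ½) λ / (2 n) = 4.50 × 491 / (2 × 1.76) = 628 nm.

628 nm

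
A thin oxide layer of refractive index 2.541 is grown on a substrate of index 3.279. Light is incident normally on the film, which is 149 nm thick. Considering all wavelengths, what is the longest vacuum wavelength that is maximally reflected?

757 nm

Ray reflecting at the top interface goes from n = 1.0 toward n = 2.541: a half-wave phase shift.
Bottom surface (2.541 → 3.279): reflection off a higher-index medium gives a half-wave phase shift.
Zero or two π shifts → no net half-wave offset.
So the condition for constructive reflection is 2 n t = m λ.
λ = 2 n t / m. The longest wavelength is m = 1: λ = 2 × 2.541 × 149 / 1.00 = 757 nm.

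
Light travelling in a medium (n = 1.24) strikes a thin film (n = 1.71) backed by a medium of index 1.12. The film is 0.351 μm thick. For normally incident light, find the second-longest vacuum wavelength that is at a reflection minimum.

At the upper boundary (n = 1.24 to n = 1.71) the reflected ray undergoes a half-wave phase shift.
Bottom surface (1.71 → 1.12): reflection off a lower-index medium gives no phase shift.
The two reflections differ by half a wavelength.
For dark reflection here: 2 n t = m λ.
λ = 2 n t / m. The second-longest wavelength is m = 2: λ = 2 × 1.71 × 351 / 2.00 = 600 nm.

600 nm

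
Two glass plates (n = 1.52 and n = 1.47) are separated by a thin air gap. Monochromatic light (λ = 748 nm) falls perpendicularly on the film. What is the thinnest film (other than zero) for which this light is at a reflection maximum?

At the upper boundary (n = 1.52 to n = 1.0) the reflected ray undergoes no phase shift.
Ray reflecting at the bottom interface goes from n = 1.0 toward n = 1.47: a half-wave phase shift.
The two reflections differ by half a wavelength.
With one net inversion, constructive interference in reflection requires 2 n t = (m + ½) λ.
Minimum at m = 0: t = λ / (4 n) = 748 / (4 × 1.0) = 187 nm.

187 nm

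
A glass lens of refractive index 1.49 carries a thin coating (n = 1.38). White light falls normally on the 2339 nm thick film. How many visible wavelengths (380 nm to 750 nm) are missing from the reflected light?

8

Ray reflecting at the top interface goes from n = 1.0 toward n = 1.38: a half-wave phase shift.
Ray reflecting at the bottom interface goes from n = 1.38 toward n = 1.49: a half-wave phase shift.
The two reflections carry the same phase change, so no net offset.
So the condition for destructive reflection is 2 n t = (m + ½) λ.
λ = 2 n t / (m + ½) = 6456 / (m + ½) nm.
m=8: 759 nm (IR); m=9: 680 nm (visible); m=10: 615 nm (visible); m=11: 561 nm (visible); m=12: 516 nm (visible); m=13: 478 nm (visible); m=14: 445 nm (visible); m=15: 416 nm (visible); m=16: 391 nm (visible); m=17: 369 nm (UV).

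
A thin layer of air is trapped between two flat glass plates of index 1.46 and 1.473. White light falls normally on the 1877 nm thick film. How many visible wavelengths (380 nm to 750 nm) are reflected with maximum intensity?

5

At the upper boundary (n = 1.46 to n = 1.0) the reflected ray undergoes no phase shift.
Bottom surface (1.0 → 1.473): reflection off a higher-index medium gives a half-wave phase shift.
Exactly one π shift → a net half-wave offset.
With one net inversion, constructive interference in reflection requires 2 n t = (m + ½) λ.
λ = 2 n t / (m + ½) = 3754 / (m + ½) nm.
m=4: 834 nm (IR); m=5: 683 nm (visible); m=6: 578 nm (visible); m=7: 501 nm (visible); m=8: 442 nm (visible); m=9: 395 nm (visible); m=10: 358 nm (UV).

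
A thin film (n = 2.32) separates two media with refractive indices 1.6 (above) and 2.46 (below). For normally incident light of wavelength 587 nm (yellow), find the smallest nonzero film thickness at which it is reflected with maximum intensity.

127 nm

Ray reflecting at the top interface goes from n = 1.6 toward n = 2.32: a half-wave phase shift.
Bottom surface (2.32 → 2.46): reflection off a higher-index medium gives a half-wave phase shift.
The two reflections carry the same phase change, so no net offset.
For maximum reflection here: 2 n t = m λ.
Minimum nonzero at m = 1: t = λ / (2 n) = 587 / (2 × 2.32) = 127 nm.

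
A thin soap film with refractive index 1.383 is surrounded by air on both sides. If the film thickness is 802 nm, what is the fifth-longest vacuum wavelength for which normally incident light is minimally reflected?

444 nm

Top surface (1.0 → 1.383): reflection off a higher-index medium gives a half-wave phase shift.
Bottom surface (1.383 → 1.0): reflection off a lower-index medium gives no phase shift.
The two reflections differ by half a wavelength.
So the condition for destructive reflection is 2 n t = m λ.
λ = 2 n t / m. The fifth-longest wavelength is m = 5: λ = 2 × 1.383 × 802 / 5.00 = 444 nm.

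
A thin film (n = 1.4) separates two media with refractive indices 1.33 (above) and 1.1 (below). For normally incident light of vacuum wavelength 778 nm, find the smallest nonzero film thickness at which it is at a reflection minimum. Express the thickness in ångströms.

2779 Å

At the upper boundary (n = 1.33 to n = 1.4) the reflected ray undergoes a half-wave phase shift.
At the lower boundary (n = 1.4 to n = 1.1) the reflected ray undergoes no phase shift.
The two reflections differ by half a wavelength.
For minimum reflection here: 2 n t = m λ.
Minimum nonzero at m = 1: t = λ / (2 n) = 778 / (2 × 1.4) = 278 nm.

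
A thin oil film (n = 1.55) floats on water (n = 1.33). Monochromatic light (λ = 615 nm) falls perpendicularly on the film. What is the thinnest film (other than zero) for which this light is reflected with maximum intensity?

At the upper boundary (n = 1.0 to n = 1.55) the reflected ray undergoes a half-wave phase shift.
Ray reflecting at the bottom interface goes from n = 1.55 toward n = 1.33: no phase shift.
Exactly one π shift → a net half-wave offset.
So the condition for constructive reflection is 2 n t = (m + ½) λ.
Minimum at m = 0: t = λ / (4 n) = 615 / (4 × 1.55) = 99.2 nm.

99.2 nm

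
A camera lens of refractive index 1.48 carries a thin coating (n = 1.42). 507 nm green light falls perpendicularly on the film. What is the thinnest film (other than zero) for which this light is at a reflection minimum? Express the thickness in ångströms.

893 Å

At the upper boundary (n = 1.0 to n = 1.42) the reflected ray undergoes a half-wave phase shift.
Ray reflecting at the bottom interface goes from n = 1.42 toward n = 1.48: a half-wave phase shift.
Zero or two π shifts → no net half-wave offset.
So the condition for destructive reflection is 2 n t = (m + ½) λ.
Minimum at m = 0: t = λ / (4 n) = 507 / (4 × 1.42) = 89.3 nm.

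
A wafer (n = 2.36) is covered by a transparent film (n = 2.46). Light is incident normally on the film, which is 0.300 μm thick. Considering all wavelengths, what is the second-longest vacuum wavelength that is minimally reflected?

Ray reflecting at the top interface goes from n = 1.0 toward n = 2.46: a half-wave phase shift.
Bottom surface (2.46 → 2.36): reflection off a lower-index medium gives no phase shift.
The two reflections differ by half a wavelength.
For minimum reflection here: 2 n t = m λ.
λ = 2 n t / m. The second-longest wavelength is m = 2: λ = 2 × 2.46 × 300 / 2.00 = 738 nm.

738 nm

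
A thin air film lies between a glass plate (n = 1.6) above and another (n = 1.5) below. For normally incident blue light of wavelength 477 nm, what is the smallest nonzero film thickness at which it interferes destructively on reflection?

239 nm

Ray reflecting at the top interface goes from n = 1.6 toward n = 1.0: no phase shift.
Ray reflecting at the bottom interface goes from n = 1.0 toward n = 1.5: a half-wave phase shift.
Exactly one π shift → a net half-wave offset.
For dark reflection here: 2 n t = m λ.
The smallest nonzero thickness corresponds to m = 1: t = m λ / (2 n) = 1.00 × 477 / (2 × 1.0) = 239 nm.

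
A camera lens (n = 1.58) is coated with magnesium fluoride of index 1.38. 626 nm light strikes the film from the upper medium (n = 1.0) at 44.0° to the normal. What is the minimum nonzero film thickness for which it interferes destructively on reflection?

Top surface (1.0 → 1.38): reflection off a higher-index medium gives a half-wave phase shift.
Bottom surface (1.38 → 1.58): reflection off a higher-index medium gives a half-wave phase shift.
Zero or two π shifts → no net half-wave offset.
So the condition for destructive reflection is 2 n t cos θ_r = (m + ½) λ.
Snell's law: 1.0 sin 44.0° = 1.38 sin θ_r → sin θ_r = 0.503, cos θ_r = 0.864.
Minimum at m = 0: t = λ / (4 n cos θ_r) = 626 / (4 × 1.38 × 0.864) = 131 nm.

131 nm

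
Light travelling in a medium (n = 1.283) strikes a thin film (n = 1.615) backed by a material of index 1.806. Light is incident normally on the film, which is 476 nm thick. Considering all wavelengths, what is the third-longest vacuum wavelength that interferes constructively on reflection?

At the upper boundary (n = 1.283 to n = 1.615) the reflected ray undergoes a half-wave phase shift.
Ray reflecting at the bottom interface goes from n = 1.615 toward n = 1.806: a half-wave phase shift.
The two reflections carry the same phase change, so no net offset.
With no net inversion, constructive interference in reflection requires 2 n t = m λ.
λ = 2 n t / m. The third-longest wavelength is m = 3: λ = 2 × 1.615 × 476 / 3.00 = 512 nm.

512 nm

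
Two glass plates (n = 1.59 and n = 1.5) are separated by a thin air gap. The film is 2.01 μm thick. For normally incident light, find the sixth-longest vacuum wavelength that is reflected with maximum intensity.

731 nm

Top surface (1.59 → 1.0): reflection off a lower-index medium gives no phase shift.
Ray reflecting at the bottom interface goes from n = 1.0 toward n = 1.5: a half-wave phase shift.
Net: one phase inversion between the two reflected rays.
So the condition for constructive reflection is 2 n t = (m + ½) λ.
λ = 2 n t / (m + ½). The sixth-longest wavelength is m = 5: λ = 2 × 1.0 × 2010 / 5.50 = 731 nm.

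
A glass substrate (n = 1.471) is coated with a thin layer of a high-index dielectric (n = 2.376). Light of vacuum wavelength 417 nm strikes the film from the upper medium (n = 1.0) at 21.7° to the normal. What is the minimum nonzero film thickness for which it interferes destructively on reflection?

Top surface (1.0 → 2.376): reflection off a higher-index medium gives a half-wave phase shift.
Ray reflecting at the bottom interface goes from n = 2.376 toward n = 1.471: no phase shift.
The two reflections differ by half a wavelength.
With one net inversion, destructive interference in reflection requires 2 n t cos θ_r = m λ.
Snell's law: 1.0 sin 21.7° = 2.376 sin θ_r → sin θ_r = 0.156, cos θ_r = 0.988.
Minimum nonzero at m = 1: t = λ / (2 n cos θ_r) = 417 / (2 × 2.376 × 0.988) = 88.8 nm.

88.8 nm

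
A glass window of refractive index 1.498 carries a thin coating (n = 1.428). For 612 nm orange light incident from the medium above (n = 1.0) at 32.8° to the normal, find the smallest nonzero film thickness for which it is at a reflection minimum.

At the upper boundary (n = 1.0 to n = 1.428) the reflected ray undergoes a half-wave phase shift.
Bottom surface (1.428 → 1.498): reflection off a higher-index medium gives a half-wave phase shift.
The two reflections carry the same phase change, so no net offset.
For minimum reflection here: 2 n t cos θ_r = (m + ½) λ.
Snell's law: 1.0 sin 32.8° = 1.428 sin θ_r → sin θ_r = 0.379, cos θ_r = 0.925.
Minimum at m = 0: t = λ / (4 n cos θ_r) = 612 / (4 × 1.428 × 0.925) = 116 nm.

116 nm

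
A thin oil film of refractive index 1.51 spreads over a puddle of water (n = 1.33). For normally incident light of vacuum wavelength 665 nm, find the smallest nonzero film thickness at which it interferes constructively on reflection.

Top surface (1.0 → 1.51): reflection off a higher-index medium gives a half-wave phase shift.
Ray reflecting at the bottom interface goes from n = 1.51 toward n = 1.33: no phase shift.
Exactly one π shift → a net half-wave offset.
With one net inversion, constructive interference in reflection requires 2 n t = (m + ½) λ.
Minimum at m = 0: t = λ / (4 n) = 665 / (4 × 1.51) = 110 nm.

110 nm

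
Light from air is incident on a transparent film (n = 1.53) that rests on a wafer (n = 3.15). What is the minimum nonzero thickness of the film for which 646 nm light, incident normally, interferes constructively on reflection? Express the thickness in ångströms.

2111 Å

Top surface (1.0 → 1.53): reflection off a higher-index medium gives a half-wave phase shift.
Ray reflecting at the bottom interface goes from n = 1.53 toward n = 3.15: a half-wave phase shift.
The two reflections carry the same phase change, so no net offset.
So the condition for constructive reflection is 2 n t = m λ.
Minimum nonzero at m = 1: t = λ / (2 n) = 646 / (2 × 1.53) = 211 nm.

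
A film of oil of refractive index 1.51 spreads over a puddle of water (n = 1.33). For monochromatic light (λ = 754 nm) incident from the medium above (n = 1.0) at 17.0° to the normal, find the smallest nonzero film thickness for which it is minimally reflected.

Top surface (1.0 → 1.51): reflection off a higher-index medium gives a half-wave phase shift.
Bottom surface (1.51 → 1.33): reflection off a lower-index medium gives no phase shift.
Net: one phase inversion between the two reflected rays.
With one net inversion, destructive interference in reflection requires 2 n t cos θ_r = m λ.
Snell's law: 1.0 sin 17.0° = 1.51 sin θ_r → sin θ_r = 0.194, cos θ_r = 0.981.
Minimum nonzero at m = 1: t = λ / (2 n cos θ_r) = 754 / (2 × 1.51 × 0.981) = 254 nm.

254 nm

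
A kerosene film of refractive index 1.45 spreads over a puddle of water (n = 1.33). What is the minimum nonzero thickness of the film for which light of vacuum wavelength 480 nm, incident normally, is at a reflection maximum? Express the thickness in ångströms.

828 Å

Top surface (1.0 → 1.45): reflection off a higher-index medium gives a half-wave phase shift.
Ray reflecting at the bottom interface goes from n = 1.45 toward n = 1.33: no phase shift.
The two reflections differ by half a wavelength.
With one net inversion, constructive interference in reflection requires 2 n t = (m + ½) λ.
Minimum at m = 0: t = λ / (4 n) = 480 / (4 × 1.45) = 82.8 nm.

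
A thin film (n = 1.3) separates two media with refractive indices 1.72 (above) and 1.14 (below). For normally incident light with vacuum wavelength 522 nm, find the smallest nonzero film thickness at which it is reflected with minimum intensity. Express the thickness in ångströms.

1004 Å

At the upper boundary (n = 1.72 to n = 1.3) the reflected ray undergoes no phase shift.
At the lower boundary (n = 1.3 to n = 1.14) the reflected ray undergoes no phase shift.
The two reflections carry the same phase change, so no net offset.
For weak reflection here: 2 n t = (m + ½) λ.
Minimum at m = 0: t = λ / (4 n) = 522 / (4 × 1.3) = 100 nm.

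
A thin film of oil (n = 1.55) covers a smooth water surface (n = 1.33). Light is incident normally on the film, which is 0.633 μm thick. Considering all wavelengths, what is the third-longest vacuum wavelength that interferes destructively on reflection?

Top surface (1.0 → 1.55): reflection off a higher-index medium gives a half-wave phase shift.
At the lower boundary (n = 1.55 to n = 1.33) the reflected ray undergoes no phase shift.
Net: one phase inversion between the two reflected rays.
For minimum reflection here: 2 n t = m λ.
λ = 2 n t / m. The third-longest wavelength is m = 3: λ = 2 × 1.55 × 633 / 3.00 = 654 nm.

654 nm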